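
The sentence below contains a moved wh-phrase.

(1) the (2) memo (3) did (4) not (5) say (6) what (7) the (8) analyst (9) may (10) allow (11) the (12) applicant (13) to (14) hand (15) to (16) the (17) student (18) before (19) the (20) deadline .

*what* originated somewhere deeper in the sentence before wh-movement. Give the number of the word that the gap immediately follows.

In situ: The analyst may allow the applicant to hand what to the student before the deadline.
'what' is the direct object of 'hand'. Wh-movement fronts it, leaving a gap right after 'hand':
The memo did not say what the analyst may allow the applicant to hand ___ to the student before the deadline.
'hand' is word 14.

14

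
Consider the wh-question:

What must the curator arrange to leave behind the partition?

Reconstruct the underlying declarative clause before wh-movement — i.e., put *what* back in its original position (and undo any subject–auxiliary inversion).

The curator must arrange to leave what behind the partition.

'what' functions as the direct object of 'leave'. It moves to the left edge, and the trace sits right after 'leave':
What must the curator arrange to leave ___ behind the partition?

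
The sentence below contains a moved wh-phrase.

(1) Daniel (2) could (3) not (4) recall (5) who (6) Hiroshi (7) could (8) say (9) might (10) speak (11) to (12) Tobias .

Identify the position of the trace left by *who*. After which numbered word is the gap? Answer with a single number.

8

Pre-movement form: Hiroshi could say who might speak to Tobias.
'who' is the subject of the clause embedded under 'say'. Fronting leaves a gap immediately after 'say':
Daniel could not recall who Hiroshi could say ___ might speak to Tobias.
'say' is word 8.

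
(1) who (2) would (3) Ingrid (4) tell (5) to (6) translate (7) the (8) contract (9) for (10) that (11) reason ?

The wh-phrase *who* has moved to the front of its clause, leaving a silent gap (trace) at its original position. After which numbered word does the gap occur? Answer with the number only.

4

Before movement: Ingrid would tell who to translate the contract for that reason.
'who' is the direct object of 'tell'. It moves to the left edge, and the trace sits right after 'tell':
Who would Ingrid tell ___ to translate the contract for that reason?
'tell' is word 4.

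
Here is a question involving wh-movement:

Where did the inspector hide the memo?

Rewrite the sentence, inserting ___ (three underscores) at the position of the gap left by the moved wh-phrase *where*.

Underlying clause: The inspector did hide the memo where.
'where' functions as the locative complement of 'hide'. The gap is right after 'memo'.

Where did the inspector hide the memo ___?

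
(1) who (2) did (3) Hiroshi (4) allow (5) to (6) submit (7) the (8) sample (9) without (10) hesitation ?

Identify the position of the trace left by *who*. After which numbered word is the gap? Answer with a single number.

4

Before movement: Hiroshi did allow who to submit the sample without hesitation.
'who' functions as the direct object of 'allow'. Fronting leaves a gap immediately after 'allow':
Who did Hiroshi allow ___ to submit the sample without hesitation?
'allow' is word 4.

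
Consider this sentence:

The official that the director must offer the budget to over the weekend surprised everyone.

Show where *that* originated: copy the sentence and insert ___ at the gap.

'that' is the object of the preposition 'to' (recipient of 'offer'). The gap is right after 'to'.

The official that the director must offer the budget to ___ over the weekend surprised everyone.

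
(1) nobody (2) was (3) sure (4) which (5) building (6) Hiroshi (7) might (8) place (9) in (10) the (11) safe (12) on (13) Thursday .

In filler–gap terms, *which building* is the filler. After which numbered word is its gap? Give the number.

8

In situ: Hiroshi might place which building in the safe on Thursday.
The filler 'which building' is interpreted as the direct object of 'place'. Fronting leaves a gap immediately after 'place':
Nobody was sure which building Hiroshi might place ___ in the safe on Thursday.
'place' is word 8.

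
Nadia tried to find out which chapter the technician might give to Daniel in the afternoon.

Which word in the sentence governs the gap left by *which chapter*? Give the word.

give

Before movement: The technician might give which chapter to Daniel in the afternoon.
'which chapter' functions as the direct object of 'give'. It moves to the left edge, and the trace sits right after 'give':
Nadia tried to find out which chapter the technician might give ___ to Daniel in the afternoon.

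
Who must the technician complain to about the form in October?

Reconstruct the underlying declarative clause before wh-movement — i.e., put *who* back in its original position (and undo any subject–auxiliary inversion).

The technician must complain to who about the form in October.

The filler 'who' is interpreted as the object of the preposition 'to'. Wh-movement fronts it, leaving a gap right after 'to':
Who must the technician complain to ___ about the form in October?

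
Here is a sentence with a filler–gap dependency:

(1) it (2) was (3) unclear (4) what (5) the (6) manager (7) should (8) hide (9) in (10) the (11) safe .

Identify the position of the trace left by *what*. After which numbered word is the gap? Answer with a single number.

Pre-movement form: The manager should hide what in the safe.
'what' functions as the direct object of 'hide'. Fronting leaves a gap immediately after 'hide':
It was unclear what the manager should hide ___ in the safe.
'hide' is word 8.

8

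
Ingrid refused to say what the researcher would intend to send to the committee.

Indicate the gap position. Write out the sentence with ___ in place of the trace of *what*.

Pre-movement form: The researcher would intend to send what to the committee.
'what' functions as the direct object of 'send'. The gap is right after 'send'.

Ingrid refused to say what the researcher would intend to send ___ to the committee.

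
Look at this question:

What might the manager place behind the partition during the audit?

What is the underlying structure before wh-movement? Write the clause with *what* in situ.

The manager might place what behind the partition during the audit.

'what' is the direct object of 'place'. Fronting leaves a gap immediately after 'place':
What might the manager place ___ behind the partition during the audit?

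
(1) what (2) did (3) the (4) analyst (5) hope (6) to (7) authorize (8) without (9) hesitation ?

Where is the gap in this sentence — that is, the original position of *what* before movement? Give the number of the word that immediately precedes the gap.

Pre-movement form: The analyst did hope to authorize what without hesitation.
'what' functions as the direct object of 'authorize'. It moves to the left edge, and the trace sits right after 'authorize':
What did the analyst hope to authorize ___ without hesitation?
'authorize' is word 7.

7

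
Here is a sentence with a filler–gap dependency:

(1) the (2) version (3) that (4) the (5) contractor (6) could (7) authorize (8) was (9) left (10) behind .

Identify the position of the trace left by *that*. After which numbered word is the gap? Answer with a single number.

The filler 'that' is interpreted as the direct object of 'authorize'. Fronting leaves a gap immediately after 'authorize':
The version that the contractor could authorize ___ was left behind.
'authorize' is word 7.

7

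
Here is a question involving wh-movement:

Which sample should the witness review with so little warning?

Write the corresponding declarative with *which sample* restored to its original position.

The witness should review which sample with so little warning.

'which sample' is the direct object of 'review'. Wh-movement fronts it, leaving a gap right after 'review':
Which sample should the witness review ___ with so little warning?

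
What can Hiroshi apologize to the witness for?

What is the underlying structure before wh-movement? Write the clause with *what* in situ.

Hiroshi can apologize to the witness for what.

'what' functions as the object of the preposition 'for'. Wh-movement fronts it, leaving a gap right after 'for':
What can Hiroshi apologize to the witness for ___?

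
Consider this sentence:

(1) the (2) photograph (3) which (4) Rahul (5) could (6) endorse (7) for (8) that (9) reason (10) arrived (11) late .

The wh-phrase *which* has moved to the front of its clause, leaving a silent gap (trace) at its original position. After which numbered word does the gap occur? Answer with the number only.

6

The filler 'which' is interpreted as the direct object of 'endorse'. Fronting leaves a gap immediately after 'endorse':
The photograph which Rahul could endorse ___ for that reason arrived late.
'endorse' is word 6.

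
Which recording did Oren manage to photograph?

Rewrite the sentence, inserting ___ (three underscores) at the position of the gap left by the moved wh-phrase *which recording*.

Which recording did Oren manage to photograph ___?

Pre-movement form: Oren did manage to photograph which recording.
'which recording' functions as the direct object of 'photograph'. The gap is right after 'photograph'.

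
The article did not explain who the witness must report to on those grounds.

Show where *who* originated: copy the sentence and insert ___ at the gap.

The article did not explain who the witness must report to ___ on those grounds.

Underlying clause: The witness must report to who on those grounds.
'who' functions as the object of the preposition 'to'. The gap is right after 'to'.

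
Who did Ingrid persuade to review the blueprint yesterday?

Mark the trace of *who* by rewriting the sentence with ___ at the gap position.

Pre-movement form: Ingrid did persuade who to review the blueprint yesterday.
The filler 'who' is interpreted as the direct object of 'persuade'. The gap is right after 'persuade'.

Who did Ingrid persuade ___ to review the blueprint yesterday?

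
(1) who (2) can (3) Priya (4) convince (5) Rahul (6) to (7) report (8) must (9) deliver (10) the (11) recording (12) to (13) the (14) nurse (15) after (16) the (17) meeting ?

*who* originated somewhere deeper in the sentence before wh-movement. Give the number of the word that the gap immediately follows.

7

In situ: Priya can convince Rahul to report who must deliver the recording to the nurse after the meeting.
'who' functions as the subject of the clause embedded under 'report'. Wh-movement fronts it, leaving a gap right after 'report':
Who can Priya convince Rahul to report ___ must deliver the recording to the nurse after the meeting?
'report' is word 7.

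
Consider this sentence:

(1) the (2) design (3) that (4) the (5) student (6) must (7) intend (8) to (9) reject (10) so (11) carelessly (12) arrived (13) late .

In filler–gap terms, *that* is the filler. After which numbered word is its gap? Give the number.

The filler 'that' is interpreted as the direct object of 'reject'. It moves to the left edge, and the trace sits right after 'reject':
The design that the student must intend to reject ___ so carelessly arrived late.
'reject' is word 9.

9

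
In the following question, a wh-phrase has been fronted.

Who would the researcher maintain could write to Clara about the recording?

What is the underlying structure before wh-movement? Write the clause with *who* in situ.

'who' is the subject of the clause embedded under 'maintain'. Fronting leaves a gap immediately after 'maintain':
Who would the researcher maintain ___ could write to Clara about the recording?

The researcher would maintain who could write to Clara about the recording.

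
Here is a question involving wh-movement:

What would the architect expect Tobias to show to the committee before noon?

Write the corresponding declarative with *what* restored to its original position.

'what' is the direct object of 'show'. Wh-movement fronts it, leaving a gap right after 'show':
What would the architect expect Tobias to show ___ to the committee before noon?

The architect would expect Tobias to show what to the committee before noon.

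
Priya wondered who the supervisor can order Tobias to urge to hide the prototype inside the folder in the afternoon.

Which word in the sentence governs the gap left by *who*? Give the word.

urge

Underlying clause: The supervisor can order Tobias to urge who to hide the prototype inside the folder in the afternoon.
'who' functions as the direct object of 'urge'. Wh-movement fronts it, leaving a gap right after 'urge':
Priya wondered who the supervisor can order Tobias to urge ___ to hide the prototype inside the folder in the afternoon.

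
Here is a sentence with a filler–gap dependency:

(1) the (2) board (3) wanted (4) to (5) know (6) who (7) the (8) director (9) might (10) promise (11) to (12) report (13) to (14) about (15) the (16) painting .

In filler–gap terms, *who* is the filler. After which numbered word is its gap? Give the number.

Pre-movement form: The director might promise to report to who about the painting.
'who' functions as the object of the preposition 'to'. Fronting leaves a gap immediately after 'to':
The board wanted to know who the director might promise to report to ___ about the painting.
'to' is word 13.

13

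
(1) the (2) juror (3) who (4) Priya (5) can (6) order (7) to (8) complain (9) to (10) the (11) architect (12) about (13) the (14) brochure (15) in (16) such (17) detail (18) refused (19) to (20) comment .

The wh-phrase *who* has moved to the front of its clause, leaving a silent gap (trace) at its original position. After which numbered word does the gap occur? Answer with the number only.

'who' is the direct object of 'order'. Wh-movement fronts it, leaving a gap right after 'order':
The juror who Priya can order ___ to complain to the architect about the brochure in such detail refused to comment.
'order' is word 6.

6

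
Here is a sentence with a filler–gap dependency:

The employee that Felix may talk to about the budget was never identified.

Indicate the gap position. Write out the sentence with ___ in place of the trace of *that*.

'that' is the object of the preposition 'to'. The gap is right after 'to'.

The employee that Felix may talk to ___ about the budget was never identified.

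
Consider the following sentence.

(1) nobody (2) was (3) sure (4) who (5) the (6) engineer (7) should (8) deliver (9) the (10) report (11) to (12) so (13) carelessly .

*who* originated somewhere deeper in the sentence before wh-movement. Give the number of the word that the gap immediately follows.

11

Underlying clause: The engineer should deliver the report to who so carelessly.
'who' functions as the object of the preposition 'to' (recipient of 'deliver'). Fronting leaves a gap immediately after 'to':
Nobody was sure who the engineer should deliver the report to ___ so carelessly.
'to' is word 11.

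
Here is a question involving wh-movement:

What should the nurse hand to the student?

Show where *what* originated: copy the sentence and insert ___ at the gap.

Underlying clause: The nurse should hand what to the student.
The filler 'what' is interpreted as the direct object of 'hand'. The gap is right after 'hand'.

What should the nurse hand ___ to the student?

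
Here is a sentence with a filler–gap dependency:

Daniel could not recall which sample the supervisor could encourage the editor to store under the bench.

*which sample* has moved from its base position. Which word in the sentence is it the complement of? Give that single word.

store

Pre-movement form: The supervisor could encourage the editor to store which sample under the bench.
The filler 'which sample' is interpreted as the direct object of 'store'. Fronting leaves a gap immediately after 'store':
Daniel could not recall which sample the supervisor could encourage the editor to store ___ under the bench.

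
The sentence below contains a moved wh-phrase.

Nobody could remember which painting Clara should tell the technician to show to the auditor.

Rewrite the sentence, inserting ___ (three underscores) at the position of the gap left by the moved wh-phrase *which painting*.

Pre-movement form: Clara should tell the technician to show which painting to the auditor.
'which painting' is the direct object of 'show'. The gap is right after 'show'.

Nobody could remember which painting Clara should tell the technician to show ___ to the auditor.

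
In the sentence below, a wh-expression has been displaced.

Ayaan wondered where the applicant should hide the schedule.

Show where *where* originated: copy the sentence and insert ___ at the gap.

Underlying clause: The applicant should hide the schedule where.
The filler 'where' is interpreted as the locative complement of 'hide'. The gap is right after 'schedule'.

Ayaan wondered where the applicant should hide the schedule ___.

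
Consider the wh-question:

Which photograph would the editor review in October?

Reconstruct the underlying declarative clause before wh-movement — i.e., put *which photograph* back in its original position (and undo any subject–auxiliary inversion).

The filler 'which photograph' is interpreted as the direct object of 'review'. Fronting leaves a gap immediately after 'review':
Which photograph would the editor review ___ in October?

The editor would review which photograph in October.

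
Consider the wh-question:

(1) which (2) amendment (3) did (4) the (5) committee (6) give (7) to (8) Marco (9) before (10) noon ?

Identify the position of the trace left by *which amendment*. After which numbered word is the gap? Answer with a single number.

6

Underlying clause: The committee did give which amendment to Marco before noon.
'which amendment' is the direct object of 'give'. Fronting leaves a gap immediately after 'give':
Which amendment did the committee give ___ to Marco before noon?
'give' is word 6.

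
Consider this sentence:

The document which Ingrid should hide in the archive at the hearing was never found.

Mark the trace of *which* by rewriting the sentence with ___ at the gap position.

The document which Ingrid should hide ___ in the archive at the hearing was never found.

The filler 'which' is interpreted as the direct object of 'hide'. The gap is right after 'hide'.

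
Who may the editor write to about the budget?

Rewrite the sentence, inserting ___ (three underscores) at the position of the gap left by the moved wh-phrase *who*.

Who may the editor write to ___ about the budget?

Before movement: The editor may write to who about the budget.
'who' functions as the object of the preposition 'to'. The gap is right after 'to'.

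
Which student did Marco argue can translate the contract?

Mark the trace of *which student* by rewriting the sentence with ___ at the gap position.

Before movement: Marco did argue which student can translate the contract.
'which student' functions as the subject of the clause embedded under 'argue'. The gap is right after 'argue'.

Which student did Marco argue ___ can translate the contract?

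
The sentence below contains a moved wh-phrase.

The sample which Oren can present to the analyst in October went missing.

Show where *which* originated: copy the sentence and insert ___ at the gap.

'which' is the direct object of 'present'. The gap is right after 'present'.

The sample which Oren can present ___ to the analyst in October went missing.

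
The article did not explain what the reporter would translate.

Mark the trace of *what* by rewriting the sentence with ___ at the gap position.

The article did not explain what the reporter would translate ___.

In situ: The reporter would translate what.
The filler 'what' is interpreted as the direct object of 'translate'. The gap is right after 'translate'.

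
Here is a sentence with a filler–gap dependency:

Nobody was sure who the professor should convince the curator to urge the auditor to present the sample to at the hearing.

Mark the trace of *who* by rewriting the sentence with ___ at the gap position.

Underlying clause: The professor should convince the curator to urge the auditor to present the sample to who at the hearing.
'who' is the object of the preposition 'to' (recipient of 'present'). The gap is right after 'to'.

Nobody was sure who the professor should convince the curator to urge the auditor to present the sample to ___ at the hearing.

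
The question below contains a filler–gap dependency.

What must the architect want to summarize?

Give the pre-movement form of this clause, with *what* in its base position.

'what' is the direct object of 'summarize'. Fronting leaves a gap immediately after 'summarize':
What must the architect want to summarize ___?

The architect must want to summarize what.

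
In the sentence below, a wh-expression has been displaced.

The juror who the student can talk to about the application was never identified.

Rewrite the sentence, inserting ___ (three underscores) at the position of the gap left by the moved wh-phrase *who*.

'who' is the object of the preposition 'to'. The gap is right after 'to'.

The juror who the student can talk to ___ about the application was never identified.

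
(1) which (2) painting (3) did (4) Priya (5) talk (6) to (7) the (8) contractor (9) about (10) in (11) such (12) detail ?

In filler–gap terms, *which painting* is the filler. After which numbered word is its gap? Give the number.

9

Underlying clause: Priya did talk to the contractor about which painting in such detail.
'which painting' is the object of the preposition 'about'. Fronting leaves a gap immediately after 'about':
Which painting did Priya talk to the contractor about ___ in such detail?
'about' is word 9.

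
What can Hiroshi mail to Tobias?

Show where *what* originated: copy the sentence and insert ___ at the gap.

What can Hiroshi mail ___ to Tobias?

Underlying clause: Hiroshi can mail what to Tobias.
'what' functions as the direct object of 'mail'. The gap is right after 'mail'.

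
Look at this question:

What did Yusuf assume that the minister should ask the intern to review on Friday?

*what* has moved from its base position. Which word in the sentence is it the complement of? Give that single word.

review

Before movement: Yusuf did assume that the minister should ask the intern to review what on Friday.
'what' functions as the direct object of 'review'. Fronting leaves a gap immediately after 'review':
What did Yusuf assume that the minister should ask the intern to review ___ on Friday?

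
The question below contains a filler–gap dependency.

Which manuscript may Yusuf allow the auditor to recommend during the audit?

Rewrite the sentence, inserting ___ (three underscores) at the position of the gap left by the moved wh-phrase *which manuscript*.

Underlying clause: Yusuf may allow the auditor to recommend which manuscript during the audit.
'which manuscript' is the direct object of 'recommend'. The gap is right after 'recommend'.

Which manuscript may Yusuf allow the auditor to recommend ___ during the audit?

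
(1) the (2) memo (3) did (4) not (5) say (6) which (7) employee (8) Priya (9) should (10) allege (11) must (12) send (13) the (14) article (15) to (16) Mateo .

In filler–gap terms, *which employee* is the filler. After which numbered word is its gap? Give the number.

10

Pre-movement form: Priya should allege which employee must send the article to Mateo.
The filler 'which employee' is interpreted as the subject of the clause embedded under 'allege'. Wh-movement fronts it, leaving a gap right after 'allege':
The memo did not say which employee Priya should allege ___ must send the article to Mateo.
'allege' is word 10.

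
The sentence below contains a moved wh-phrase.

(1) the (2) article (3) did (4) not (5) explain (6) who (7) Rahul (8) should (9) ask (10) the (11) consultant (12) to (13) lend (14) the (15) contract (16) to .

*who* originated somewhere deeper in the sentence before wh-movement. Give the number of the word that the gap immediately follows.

16

Pre-movement form: Rahul should ask the consultant to lend the contract to who.
The filler 'who' is interpreted as the object of the preposition 'to' (recipient of 'lend'). It moves to the left edge, and the trace sits right after 'to':
The article did not explain who Rahul should ask the consultant to lend the contract to ___.
'to' is word 16.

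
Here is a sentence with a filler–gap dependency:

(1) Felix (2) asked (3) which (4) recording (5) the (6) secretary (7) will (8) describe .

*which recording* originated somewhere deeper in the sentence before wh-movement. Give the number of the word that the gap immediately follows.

8

Underlying clause: The secretary will describe which recording.
The filler 'which recording' is interpreted as the direct object of 'describe'. Wh-movement fronts it, leaving a gap right after 'describe':
Felix asked which recording the secretary will describe ___.
'describe' is word 8.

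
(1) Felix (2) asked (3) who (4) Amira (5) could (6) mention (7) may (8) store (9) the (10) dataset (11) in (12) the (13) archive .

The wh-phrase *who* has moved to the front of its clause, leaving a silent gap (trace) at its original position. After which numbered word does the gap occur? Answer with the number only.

6

Pre-movement form: Amira could mention who may store the dataset in the archive.
'who' is the subject of the clause embedded under 'mention'. It moves to the left edge, and the trace sits right after 'mention':
Felix asked who Amira could mention ___ may store the dataset in the archive.
'mention' is word 6.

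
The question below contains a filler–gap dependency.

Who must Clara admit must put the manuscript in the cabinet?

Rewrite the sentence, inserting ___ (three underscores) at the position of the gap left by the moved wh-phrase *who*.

Before movement: Clara must admit who must put the manuscript in the cabinet.
'who' is the subject of the clause embedded under 'admit'. The gap is right after 'admit'.

Who must Clara admit ___ must put the manuscript in the cabinet?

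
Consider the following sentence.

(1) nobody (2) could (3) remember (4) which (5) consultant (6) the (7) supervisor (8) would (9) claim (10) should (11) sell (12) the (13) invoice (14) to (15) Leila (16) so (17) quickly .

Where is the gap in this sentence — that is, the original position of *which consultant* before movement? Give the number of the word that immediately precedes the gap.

9

Pre-movement form: The supervisor would claim which consultant should sell the invoice to Leila so quickly.
'which consultant' functions as the subject of the clause embedded under 'claim'. Wh-movement fronts it, leaving a gap right after 'claim':
Nobody could remember which consultant the supervisor would claim ___ should sell the invoice to Leila so quickly.
'claim' is word 9.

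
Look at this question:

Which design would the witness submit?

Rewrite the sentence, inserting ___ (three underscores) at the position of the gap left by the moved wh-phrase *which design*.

Which design would the witness submit ___?

Underlying clause: The witness would submit which design.
'which design' functions as the direct object of 'submit'. The gap is right after 'submit'.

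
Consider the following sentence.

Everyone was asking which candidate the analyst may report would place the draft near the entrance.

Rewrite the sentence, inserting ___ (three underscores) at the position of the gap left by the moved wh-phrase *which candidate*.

Everyone was asking which candidate the analyst may report ___ would place the draft near the entrance.

Pre-movement form: The analyst may report which candidate would place the draft near the entrance.
'which candidate' is the subject of the clause embedded under 'report'. The gap is right after 'report'.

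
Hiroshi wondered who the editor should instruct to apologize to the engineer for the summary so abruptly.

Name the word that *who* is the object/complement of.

Pre-movement form: The editor should instruct who to apologize to the engineer for the summary so abruptly.
'who' is the direct object of 'instruct'. It moves to the left edge, and the trace sits right after 'instruct':
Hiroshi wondered who the editor should instruct ___ to apologize to the engineer for the summary so abruptly.

instruct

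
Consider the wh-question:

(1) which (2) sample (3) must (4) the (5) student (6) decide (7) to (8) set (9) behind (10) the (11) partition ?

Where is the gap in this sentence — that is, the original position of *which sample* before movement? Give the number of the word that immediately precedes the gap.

Before movement: The student must decide to set which sample behind the partition.
The filler 'which sample' is interpreted as the direct object of 'set'. Wh-movement fronts it, leaving a gap right after 'set':
Which sample must the student decide to set ___ behind the partition?
'set' is word 8.

8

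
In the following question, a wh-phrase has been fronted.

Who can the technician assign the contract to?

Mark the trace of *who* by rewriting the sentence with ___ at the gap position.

Who can the technician assign the contract to ___?

In situ: The technician can assign the contract to who.
'who' is the object of the preposition 'to' (recipient of 'assign'). The gap is right after 'to'.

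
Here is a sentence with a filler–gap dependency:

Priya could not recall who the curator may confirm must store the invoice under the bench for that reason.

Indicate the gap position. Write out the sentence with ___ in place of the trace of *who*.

Priya could not recall who the curator may confirm ___ must store the invoice under the bench for that reason.

Before movement: The curator may confirm who must store the invoice under the bench for that reason.
'who' functions as the subject of the clause embedded under 'confirm'. The gap is right after 'confirm'.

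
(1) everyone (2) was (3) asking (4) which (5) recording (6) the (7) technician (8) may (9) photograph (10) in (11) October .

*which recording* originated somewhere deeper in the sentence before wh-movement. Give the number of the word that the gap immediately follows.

In situ: The technician may photograph which recording in October.
The filler 'which recording' is interpreted as the direct object of 'photograph'. Fronting leaves a gap immediately after 'photograph':
Everyone was asking which recording the technician may photograph ___ in October.
'photograph' is word 9.

9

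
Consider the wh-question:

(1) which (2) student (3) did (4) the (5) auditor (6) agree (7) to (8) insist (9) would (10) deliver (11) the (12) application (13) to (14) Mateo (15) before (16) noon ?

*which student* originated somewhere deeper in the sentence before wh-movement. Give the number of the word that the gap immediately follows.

Pre-movement form: The auditor did agree to insist which student would deliver the application to Mateo before noon.
'which student' is the subject of the clause embedded under 'insist'. Fronting leaves a gap immediately after 'insist':
Which student did the auditor agree to insist ___ would deliver the application to Mateo before noon?
'insist' is word 8.

8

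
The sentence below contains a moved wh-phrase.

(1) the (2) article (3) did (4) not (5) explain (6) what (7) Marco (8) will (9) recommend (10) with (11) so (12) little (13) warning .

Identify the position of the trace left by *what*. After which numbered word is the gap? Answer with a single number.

Pre-movement form: Marco will recommend what with so little warning.
'what' functions as the direct object of 'recommend'. Fronting leaves a gap immediately after 'recommend':
The article did not explain what Marco will recommend ___ with so little warning.
'recommend' is word 9.

9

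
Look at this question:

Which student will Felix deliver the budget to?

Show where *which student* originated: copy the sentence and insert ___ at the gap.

Which student will Felix deliver the budget to ___?

Underlying clause: Felix will deliver the budget to which student.
'which student' functions as the object of the preposition 'to' (recipient of 'deliver'). The gap is right after 'to'.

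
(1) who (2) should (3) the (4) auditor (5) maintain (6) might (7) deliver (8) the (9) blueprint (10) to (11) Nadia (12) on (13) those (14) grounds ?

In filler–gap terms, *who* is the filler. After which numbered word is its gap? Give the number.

Before movement: The auditor should maintain who might deliver the blueprint to Nadia on those grounds.
'who' is the subject of the clause embedded under 'maintain'. Fronting leaves a gap immediately after 'maintain':
Who should the auditor maintain ___ might deliver the blueprint to Nadia on those grounds?
'maintain' is word 5.

5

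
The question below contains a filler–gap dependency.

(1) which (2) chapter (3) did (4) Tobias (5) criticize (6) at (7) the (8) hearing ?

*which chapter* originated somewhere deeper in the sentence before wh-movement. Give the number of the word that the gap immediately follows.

5

Pre-movement form: Tobias did criticize which chapter at the hearing.
'which chapter' is the direct object of 'criticize'. Wh-movement fronts it, leaving a gap right after 'criticize':
Which chapter did Tobias criticize ___ at the hearing?
'criticize' is word 5.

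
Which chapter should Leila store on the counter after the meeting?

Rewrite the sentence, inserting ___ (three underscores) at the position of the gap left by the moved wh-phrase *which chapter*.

Pre-movement form: Leila should store which chapter on the counter after the meeting.
'which chapter' functions as the direct object of 'store'. The gap is right after 'store'.

Which chapter should Leila store ___ on the counter after the meeting?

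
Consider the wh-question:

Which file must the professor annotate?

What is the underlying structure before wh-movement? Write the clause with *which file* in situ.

The professor must annotate which file.

'which file' functions as the direct object of 'annotate'. It moves to the left edge, and the trace sits right after 'annotate':
Which file must the professor annotate ___?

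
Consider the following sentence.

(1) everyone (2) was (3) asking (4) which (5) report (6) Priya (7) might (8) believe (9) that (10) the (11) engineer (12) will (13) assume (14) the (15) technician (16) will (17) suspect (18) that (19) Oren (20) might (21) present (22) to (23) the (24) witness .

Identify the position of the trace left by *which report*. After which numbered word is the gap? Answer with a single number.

Pre-movement form: Priya might believe that the engineer will assume the technician will suspect that Oren might present which report to the witness.
'which report' functions as the direct object of 'present'. It moves to the left edge, and the trace sits right after 'present':
Everyone was asking which report Priya might believe that the engineer will assume the technician will suspect that Oren might present ___ to the witness.
'present' is word 21.

21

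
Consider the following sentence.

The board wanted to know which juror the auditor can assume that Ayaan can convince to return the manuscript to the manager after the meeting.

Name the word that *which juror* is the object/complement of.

convince

Underlying clause: The auditor can assume that Ayaan can convince which juror to return the manuscript to the manager after the meeting.
'which juror' is the direct object of 'convince'. It moves to the left edge, and the trace sits right after 'convince':
The board wanted to know which juror the auditor can assume that Ayaan can convince ___ to return the manuscript to the manager after the meeting.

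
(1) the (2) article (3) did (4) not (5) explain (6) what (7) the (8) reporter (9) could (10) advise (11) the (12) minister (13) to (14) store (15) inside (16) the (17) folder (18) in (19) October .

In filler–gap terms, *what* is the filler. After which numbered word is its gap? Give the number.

In situ: The reporter could advise the minister to store what inside the folder in October.
'what' is the direct object of 'store'. Wh-movement fronts it, leaving a gap right after 'store':
The article did not explain what the reporter could advise the minister to store ___ inside the folder in October.
'store' is word 14.

14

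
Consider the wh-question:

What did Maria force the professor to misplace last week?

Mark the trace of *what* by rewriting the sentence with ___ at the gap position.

Before movement: Maria did force the professor to misplace what last week.
The filler 'what' is interpreted as the direct object of 'misplace'. The gap is right after 'misplace'.

What did Maria force the professor to misplace ___ last week?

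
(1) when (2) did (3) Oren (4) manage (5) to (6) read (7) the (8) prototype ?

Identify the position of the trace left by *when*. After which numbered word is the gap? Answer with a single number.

8

Underlying clause: Oren did manage to read the prototype when.
The filler 'when' is interpreted as the temporal adjunct. It moves to the left edge, and the trace sits right after 'prototype':
When did Oren manage to read the prototype ___?
'prototype' is word 8.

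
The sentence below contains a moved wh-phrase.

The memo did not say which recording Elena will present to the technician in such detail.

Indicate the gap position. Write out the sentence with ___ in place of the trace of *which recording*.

Underlying clause: Elena will present which recording to the technician in such detail.
'which recording' is the direct object of 'present'. The gap is right after 'present'.

The memo did not say which recording Elena will present ___ to the technician in such detail.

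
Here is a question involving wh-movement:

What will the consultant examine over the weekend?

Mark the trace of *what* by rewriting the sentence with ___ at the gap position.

What will the consultant examine ___ over the weekend?

Before movement: The consultant will examine what over the weekend.
The filler 'what' is interpreted as the direct object of 'examine'. The gap is right after 'examine'.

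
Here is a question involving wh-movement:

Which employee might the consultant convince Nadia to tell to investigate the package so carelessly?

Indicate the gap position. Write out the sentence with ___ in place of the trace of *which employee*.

Which employee might the consultant convince Nadia to tell ___ to investigate the package so carelessly?

Pre-movement form: The consultant might convince Nadia to tell which employee to investigate the package so carelessly.
'which employee' functions as the direct object of 'tell'. The gap is right after 'tell'.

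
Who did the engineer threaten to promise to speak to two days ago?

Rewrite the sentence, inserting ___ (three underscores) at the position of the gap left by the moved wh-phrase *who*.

Who did the engineer threaten to promise to speak to ___ two days ago?

Before movement: The engineer did threaten to promise to speak to who two days ago.
The filler 'who' is interpreted as the object of the preposition 'to'. The gap is right after 'to'.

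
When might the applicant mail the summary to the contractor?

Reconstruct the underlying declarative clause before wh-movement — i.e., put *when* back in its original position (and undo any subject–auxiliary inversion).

'when' functions as the temporal adjunct. Wh-movement fronts it, leaving a gap right after 'contractor':
When might the applicant mail the summary to the contractor ___?

The applicant might mail the summary to the contractor when.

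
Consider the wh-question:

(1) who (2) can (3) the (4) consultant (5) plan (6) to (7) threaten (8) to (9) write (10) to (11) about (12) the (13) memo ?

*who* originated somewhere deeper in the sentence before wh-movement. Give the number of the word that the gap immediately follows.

Before movement: The consultant can plan to threaten to write to who about the memo.
The filler 'who' is interpreted as the object of the preposition 'to'. Wh-movement fronts it, leaving a gap right after 'to':
Who can the consultant plan to threaten to write to ___ about the memo?
'to' is word 10.

10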